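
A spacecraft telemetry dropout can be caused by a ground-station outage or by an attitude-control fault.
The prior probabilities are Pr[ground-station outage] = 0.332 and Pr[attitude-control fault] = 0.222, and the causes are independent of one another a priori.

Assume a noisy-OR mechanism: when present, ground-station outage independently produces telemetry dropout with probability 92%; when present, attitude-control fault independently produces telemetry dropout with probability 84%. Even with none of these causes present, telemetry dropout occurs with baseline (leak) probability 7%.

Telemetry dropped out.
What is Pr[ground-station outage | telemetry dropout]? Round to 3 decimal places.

Under noisy-OR, P(telemetry dropout | causes) = 1 − (1−0.07)·∏(1−qᵢ) over the active causes.
By total probability over the 4 (ground-station outage, attitude-control fault) configurations:
  P(telemetry dropout) = 0.07×0.668×0.778 + 0.8512×0.668×0.222 + 0.9256×0.332×0.778 + 0.988096×0.332×0.222
        = 0.036379 + 0.126230 + 0.239079 + 0.072827 = 0.474515
Configurations with ground-station outage contribute 0.311906, so
  P(ground-station outage | telemetry dropout) = 0.311906 / 0.474515 ≈ 0.657

Pr[ground-station outage | telemetry dropout] ≈ 0.657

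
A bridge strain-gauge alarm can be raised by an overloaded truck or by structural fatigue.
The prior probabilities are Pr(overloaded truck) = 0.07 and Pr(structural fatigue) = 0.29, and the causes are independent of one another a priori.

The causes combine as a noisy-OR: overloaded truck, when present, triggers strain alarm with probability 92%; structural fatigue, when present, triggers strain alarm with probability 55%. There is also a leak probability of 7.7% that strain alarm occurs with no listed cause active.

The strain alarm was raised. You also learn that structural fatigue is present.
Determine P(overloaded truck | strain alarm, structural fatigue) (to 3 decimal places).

Under noisy-OR, P(strain alarm | causes) = 1 − (1−0.077)·∏(1−qᵢ) over the active causes.
P(strain alarm | structural fatigue) = 0.58465·0.93 + 0.966772·0.07 = 0.543725 + 0.067674 = 0.611399
Of this, 0.067674 comes from 0.966772·0.07 (the overloaded truck=true cases).
Hence the posterior is 0.067674/0.611399 ≈ 0.111.

P(overloaded truck | strain alarm, structural fatigue) ≈ 0.111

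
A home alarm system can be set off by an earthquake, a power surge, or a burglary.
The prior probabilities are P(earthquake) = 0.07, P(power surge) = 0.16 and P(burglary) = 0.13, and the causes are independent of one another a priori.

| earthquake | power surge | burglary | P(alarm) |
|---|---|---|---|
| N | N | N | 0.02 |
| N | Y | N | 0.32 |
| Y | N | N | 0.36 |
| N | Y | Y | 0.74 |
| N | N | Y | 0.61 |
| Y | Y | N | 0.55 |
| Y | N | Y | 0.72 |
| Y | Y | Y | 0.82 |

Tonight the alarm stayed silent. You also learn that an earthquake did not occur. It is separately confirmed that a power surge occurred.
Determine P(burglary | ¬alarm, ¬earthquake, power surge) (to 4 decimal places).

P(burglary | ¬alarm, ¬earthquake, power surge) ≈ 0.0540

Weight on burglary=true, given the evidence: 0.26·0.13 = 0.033800
Denominator P(¬alarm | ¬earthquake, power surge): 0.68·0.87 + 0.26·0.13 = 0.625400
Posterior = 0.033800 / 0.625400 ≈ 0.0540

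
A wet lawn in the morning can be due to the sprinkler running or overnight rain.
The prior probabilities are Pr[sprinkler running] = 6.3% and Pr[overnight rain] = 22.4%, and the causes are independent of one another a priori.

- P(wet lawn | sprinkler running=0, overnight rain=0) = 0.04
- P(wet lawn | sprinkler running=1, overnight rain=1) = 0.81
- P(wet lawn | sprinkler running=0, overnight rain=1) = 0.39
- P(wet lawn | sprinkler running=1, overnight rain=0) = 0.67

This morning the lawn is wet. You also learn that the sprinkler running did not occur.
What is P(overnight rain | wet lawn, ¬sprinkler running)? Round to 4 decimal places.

P(overnight rain | wet lawn, ¬sprinkler running) ≈ 0.7378

Sum P(wet lawn|·) weighted by the priors over both values of overnight rain:
  P(wet lawn | ¬sprinkler running) = 0.04·0.776 + 0.39·0.224
        = 0.031040 + 0.087360 = 0.118400
The terms with overnight rain present sum to 0.087360, so
  P(overnight rain | wet lawn, ¬sprinkler running) = 0.087360 / 0.118400 ≈ 0.7378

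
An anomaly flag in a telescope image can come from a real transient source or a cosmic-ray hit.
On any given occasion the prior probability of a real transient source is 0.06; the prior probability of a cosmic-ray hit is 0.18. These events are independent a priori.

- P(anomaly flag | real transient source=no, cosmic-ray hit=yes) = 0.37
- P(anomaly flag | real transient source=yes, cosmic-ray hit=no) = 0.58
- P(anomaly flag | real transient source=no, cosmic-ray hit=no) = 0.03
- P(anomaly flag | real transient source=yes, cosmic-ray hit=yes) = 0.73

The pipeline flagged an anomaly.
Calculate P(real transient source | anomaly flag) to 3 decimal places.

P(anomaly flag) = 0.03×0.94×0.82 + 0.37×0.94×0.18 + 0.58×0.06×0.82 + 0.73×0.06×0.18 = 0.023124 + 0.062604 + 0.028536 + 0.007884 = 0.122148
Of this, 0.036420 comes from 0.028536 + 0.007884 (the real transient source=true cases).
Hence the posterior is 0.036420/0.122148 ≈ 0.298.

P(real transient source | anomaly flag) ≈ 0.298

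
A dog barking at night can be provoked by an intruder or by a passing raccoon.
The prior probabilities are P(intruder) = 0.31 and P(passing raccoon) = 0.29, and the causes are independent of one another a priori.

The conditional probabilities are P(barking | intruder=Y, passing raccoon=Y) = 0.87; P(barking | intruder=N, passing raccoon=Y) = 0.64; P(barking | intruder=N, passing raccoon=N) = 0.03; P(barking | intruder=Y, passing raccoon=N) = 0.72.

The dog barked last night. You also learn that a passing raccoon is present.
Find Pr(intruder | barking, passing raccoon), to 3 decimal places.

Weight on intruder=true, given the evidence: 0.87·0.31 = 0.269700
Denominator P(barking | passing raccoon): 0.64·0.69 + 0.87·0.31 = 0.711300
Posterior = 0.269700 / 0.711300 ≈ 0.379

Pr(intruder | barking, passing raccoon) ≈ 0.379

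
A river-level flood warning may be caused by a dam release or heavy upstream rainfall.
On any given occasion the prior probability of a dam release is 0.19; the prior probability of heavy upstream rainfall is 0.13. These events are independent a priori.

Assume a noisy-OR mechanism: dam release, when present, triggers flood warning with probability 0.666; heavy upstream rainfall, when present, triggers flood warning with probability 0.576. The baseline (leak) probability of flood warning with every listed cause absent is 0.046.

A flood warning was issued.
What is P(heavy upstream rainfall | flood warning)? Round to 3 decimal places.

P(heavy upstream rainfall | flood warning) ≈ 0.367

Under noisy-OR, P(flood warning | causes) = 1 − (1−0.046)·∏(1−qᵢ) over the active causes.
Numerator (weight on configurations with heavy upstream rainfall): 0.062707 + 0.021363 = 0.084070
Normalizer over all consistent configurations: 0.046×0.81×0.87 + 0.595504×0.81×0.13 + 0.681364×0.19×0.87 + 0.864898×0.19×0.13 = 0.229115
P(heavy upstream rainfall | flood warning) = 0.084070/0.229115 ≈ 0.367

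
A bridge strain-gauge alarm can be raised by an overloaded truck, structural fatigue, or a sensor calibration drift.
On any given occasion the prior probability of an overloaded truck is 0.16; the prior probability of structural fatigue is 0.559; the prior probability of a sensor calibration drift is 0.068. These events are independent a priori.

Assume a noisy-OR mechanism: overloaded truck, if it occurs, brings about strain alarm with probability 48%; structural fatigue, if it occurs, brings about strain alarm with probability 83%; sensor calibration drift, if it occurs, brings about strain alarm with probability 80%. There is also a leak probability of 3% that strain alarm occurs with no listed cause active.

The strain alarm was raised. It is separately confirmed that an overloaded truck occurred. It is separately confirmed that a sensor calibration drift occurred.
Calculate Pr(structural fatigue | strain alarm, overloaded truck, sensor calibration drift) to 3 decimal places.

Under noisy-OR, P(strain alarm | causes) = 1 − (1−0.03)·∏(1−qᵢ) over the active causes.
Enumerate both values of structural fatigue and weight by the priors:
  P(strain alarm | overloaded truck, sensor calibration drift) = 0.89912·0.441 + 0.98285·0.559
        = 0.396512 + 0.549413 = 0.945925
Configurations with structural fatigue contribute 0.549413, so
  P(structural fatigue | strain alarm, overloaded truck, sensor calibration drift) = 0.549413 / 0.945925 ≈ 0.581

Pr(structural fatigue | strain alarm, overloaded truck, sensor calibration drift) ≈ 0.581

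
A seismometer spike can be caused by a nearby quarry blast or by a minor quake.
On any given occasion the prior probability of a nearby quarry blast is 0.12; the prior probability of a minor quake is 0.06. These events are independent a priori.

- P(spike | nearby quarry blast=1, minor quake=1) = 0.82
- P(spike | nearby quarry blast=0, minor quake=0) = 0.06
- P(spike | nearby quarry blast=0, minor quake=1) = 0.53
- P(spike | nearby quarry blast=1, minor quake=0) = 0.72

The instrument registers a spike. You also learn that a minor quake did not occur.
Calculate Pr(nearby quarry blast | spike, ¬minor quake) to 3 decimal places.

Pr(nearby quarry blast | spike, ¬minor quake) ≈ 0.621

Weight on nearby quarry blast=true, given the evidence: 0.72*0.12 = 0.086400
Denominator P(spike | ¬minor quake): 0.06*0.88 + 0.72*0.12 = 0.139200
P(nearby quarry blast | spike, ¬minor quake) = 0.086400/0.139200 ≈ 0.621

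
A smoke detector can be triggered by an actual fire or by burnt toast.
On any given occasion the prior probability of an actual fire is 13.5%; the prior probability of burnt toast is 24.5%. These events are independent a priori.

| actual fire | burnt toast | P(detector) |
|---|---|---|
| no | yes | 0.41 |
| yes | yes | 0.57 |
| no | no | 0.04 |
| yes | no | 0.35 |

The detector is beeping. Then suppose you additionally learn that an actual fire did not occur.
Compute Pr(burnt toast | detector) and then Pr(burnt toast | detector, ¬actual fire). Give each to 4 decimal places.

Pr(burnt toast | detector) ≈ 0.6311; Pr(burnt toast | detector, ¬actual fire) ≈ 0.7688

Weight on burnt toast=true, given the evidence: 0.086889 + 0.018853 = 0.105742
Normalizer over all consistent configurations: 0.04·0.865·0.755 + 0.41·0.865·0.245 + 0.35·0.135·0.755 + 0.57·0.135·0.245 = 0.167539
P(burnt toast | detector) = 0.105742/0.167539 ≈ 0.6311

Now also conditioning on actual fire≠true:
For the numerator, keep only burnt toast=true terms: 0.41·0.245 = 0.100450
The normalizing constant is 0.04·0.755 + 0.41·0.245 = 0.130650
Posterior = 0.100450 / 0.130650 ≈ 0.7688
With actual fire excluded, burnt toast must carry more of the explanatory weight for the detector.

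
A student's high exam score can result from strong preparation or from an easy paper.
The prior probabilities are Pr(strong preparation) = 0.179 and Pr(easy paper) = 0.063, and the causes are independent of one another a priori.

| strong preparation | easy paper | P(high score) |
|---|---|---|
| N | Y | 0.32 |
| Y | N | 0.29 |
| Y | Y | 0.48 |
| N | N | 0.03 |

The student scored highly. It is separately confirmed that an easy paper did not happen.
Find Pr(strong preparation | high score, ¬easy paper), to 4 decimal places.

Pr(strong preparation | high score, ¬easy paper) ≈ 0.6782

P(high score | ¬easy paper) = 0.03·0.821 + 0.29·0.179 = 0.024630 + 0.051910 = 0.076540
Restricting to configurations with strong preparation present: 0.29·0.179 = 0.051910.
Hence the posterior is 0.051910/0.076540 ≈ 0.6782.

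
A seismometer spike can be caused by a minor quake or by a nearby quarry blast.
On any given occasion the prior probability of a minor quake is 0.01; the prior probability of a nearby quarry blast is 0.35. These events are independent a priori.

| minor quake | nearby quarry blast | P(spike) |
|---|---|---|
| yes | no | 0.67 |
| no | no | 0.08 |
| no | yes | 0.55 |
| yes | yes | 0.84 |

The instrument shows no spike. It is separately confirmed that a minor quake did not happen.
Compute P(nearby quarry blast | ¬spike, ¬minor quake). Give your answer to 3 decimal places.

Weight on nearby quarry blast=true, given the evidence: 0.45·0.35 = 0.157500
Normalizer over all consistent configurations: 0.92·0.65 + 0.45·0.35 = 0.755500
P(nearby quarry blast | ¬spike, ¬minor quake) = 0.157500/0.755500 ≈ 0.208

P(nearby quarry blast | ¬spike, ¬minor quake) ≈ 0.208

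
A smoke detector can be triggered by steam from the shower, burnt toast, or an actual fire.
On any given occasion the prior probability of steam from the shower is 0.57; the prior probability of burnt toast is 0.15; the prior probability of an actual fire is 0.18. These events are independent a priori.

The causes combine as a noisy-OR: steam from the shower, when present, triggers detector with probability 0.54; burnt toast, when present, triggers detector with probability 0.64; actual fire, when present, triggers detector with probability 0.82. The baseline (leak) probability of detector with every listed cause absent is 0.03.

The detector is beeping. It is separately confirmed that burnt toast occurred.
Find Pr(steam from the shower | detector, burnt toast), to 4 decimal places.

Pr(steam from the shower | detector, burnt toast) ≈ 0.6196

Under noisy-OR, P(detector | causes) = 1 − (1−0.03)·∏(1−qᵢ) over the active causes.
Sum P(detector|·) weighted by the priors over the 4 (steam from the shower, actual fire) configurations:
  P(detector | burnt toast) = 0.6508*0.43*0.82 + 0.937144*0.43*0.18 + 0.839368*0.57*0.82 + 0.971086*0.57*0.18
        = 0.229472 + 0.072535 + 0.392321 + 0.099633 = 0.793961
Keeping only the steam from the shower-present terms gives 0.491954, so
  P(steam from the shower | detector, burnt toast) = 0.491954 / 0.793961 ≈ 0.6196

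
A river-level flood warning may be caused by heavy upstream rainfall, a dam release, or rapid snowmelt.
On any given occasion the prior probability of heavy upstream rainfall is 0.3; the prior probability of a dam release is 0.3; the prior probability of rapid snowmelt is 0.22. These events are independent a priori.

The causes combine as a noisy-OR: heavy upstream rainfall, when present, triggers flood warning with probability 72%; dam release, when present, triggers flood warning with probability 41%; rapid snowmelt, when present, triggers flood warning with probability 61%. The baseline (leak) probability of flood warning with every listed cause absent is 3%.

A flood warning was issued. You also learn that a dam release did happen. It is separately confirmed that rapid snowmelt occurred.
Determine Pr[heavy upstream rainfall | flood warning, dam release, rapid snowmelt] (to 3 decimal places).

Pr[heavy upstream rainfall | flood warning, dam release, rapid snowmelt] ≈ 0.341

Under noisy-OR, P(flood warning | causes) = 1 − (1−0.03)·∏(1−qᵢ) over the active causes.
P(flood warning | dam release, rapid snowmelt) = 0.776803·0.7 + 0.937505·0.3 = 0.543762 + 0.281251 = 0.825013
The heavy upstream rainfall-present share is 0.937505·0.3 = 0.281251.
So P(heavy upstream rainfall | flood warning, dam release, rapid snowmelt) = 0.281251/0.825013 ≈ 0.341.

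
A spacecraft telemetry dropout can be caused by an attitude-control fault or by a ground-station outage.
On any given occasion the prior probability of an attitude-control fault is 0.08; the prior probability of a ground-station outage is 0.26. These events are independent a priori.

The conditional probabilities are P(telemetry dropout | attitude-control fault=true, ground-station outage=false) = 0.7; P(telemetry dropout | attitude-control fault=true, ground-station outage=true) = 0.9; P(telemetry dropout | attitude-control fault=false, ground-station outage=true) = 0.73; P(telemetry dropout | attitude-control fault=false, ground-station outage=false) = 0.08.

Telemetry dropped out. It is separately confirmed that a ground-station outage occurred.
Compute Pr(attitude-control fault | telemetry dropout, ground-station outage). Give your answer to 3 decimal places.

P(telemetry dropout | ground-station outage) = 0.73×0.92 + 0.9×0.08 = 0.671600 + 0.072000 = 0.743600
The attitude-control fault-present share is 0.9×0.08 = 0.072000.
Hence the posterior is 0.072000/0.743600 ≈ 0.097.

Pr(attitude-control fault | telemetry dropout, ground-station outage) ≈ 0.097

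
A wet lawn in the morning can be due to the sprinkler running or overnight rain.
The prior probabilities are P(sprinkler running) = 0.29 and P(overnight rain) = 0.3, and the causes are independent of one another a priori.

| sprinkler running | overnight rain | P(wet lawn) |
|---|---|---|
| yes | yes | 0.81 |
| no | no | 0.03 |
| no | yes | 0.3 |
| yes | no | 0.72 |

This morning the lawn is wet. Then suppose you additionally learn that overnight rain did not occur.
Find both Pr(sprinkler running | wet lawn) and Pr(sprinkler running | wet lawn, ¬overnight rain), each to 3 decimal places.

Pr(sprinkler running | wet lawn) ≈ 0.733; Pr(sprinkler running | wet lawn, ¬overnight rain) ≈ 0.907

P(wet lawn) = 0.03*0.71*0.7 + 0.3*0.71*0.3 + 0.72*0.29*0.7 + 0.81*0.29*0.3 = 0.014910 + 0.063900 + 0.146160 + 0.070470 = 0.295440
Restricting to configurations with sprinkler running present: 0.146160 + 0.070470 = 0.216630.
So P(sprinkler running | wet lawn) = 0.216630/0.295440 ≈ 0.733.

With the extra evidence:
P(wet lawn | ¬overnight rain) = 0.03×0.71 + 0.72×0.29 = 0.021300 + 0.208800 = 0.230100
The sprinkler running-present share is 0.72×0.29 = 0.208800.
So P(sprinkler running | wet lawn, ¬overnight rain) = 0.208800/0.230100 ≈ 0.907.
Ruling out overnight rain raises the posterior on sprinkler running — the flip side of explaining away.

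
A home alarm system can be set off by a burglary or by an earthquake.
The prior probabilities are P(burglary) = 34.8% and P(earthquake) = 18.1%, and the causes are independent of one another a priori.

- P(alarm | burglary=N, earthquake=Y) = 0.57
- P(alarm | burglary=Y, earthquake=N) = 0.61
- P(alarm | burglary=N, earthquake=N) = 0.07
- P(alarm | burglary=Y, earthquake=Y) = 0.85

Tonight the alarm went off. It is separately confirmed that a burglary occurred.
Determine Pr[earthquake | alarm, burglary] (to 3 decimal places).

Enumerate both values of earthquake and weight by the priors:
  P(alarm | burglary) = 0.61×0.819 + 0.85×0.181
        = 0.499590 + 0.153850 = 0.653440
Keeping only the earthquake-present terms gives 0.153850, so
  P(earthquake | alarm, burglary) = 0.153850 / 0.653440 ≈ 0.235

Pr[earthquake | alarm, burglary] ≈ 0.235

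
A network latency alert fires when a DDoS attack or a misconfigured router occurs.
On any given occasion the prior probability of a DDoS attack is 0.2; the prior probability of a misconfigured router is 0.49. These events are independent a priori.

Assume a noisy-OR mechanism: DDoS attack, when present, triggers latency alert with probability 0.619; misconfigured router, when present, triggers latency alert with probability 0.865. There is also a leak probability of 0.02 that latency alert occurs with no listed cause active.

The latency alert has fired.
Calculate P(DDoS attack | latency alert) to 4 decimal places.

Under noisy-OR, P(latency alert | causes) = 1 − (1−0.02)·∏(1−qᵢ) over the active causes.
Numerator (weight on configurations with DDoS attack): 0.063915 + 0.093060 = 0.156975
Normalizer over all consistent configurations: 0.02*0.8*0.51 + 0.8677*0.8*0.49 + 0.62662*0.2*0.51 + 0.949594*0.2*0.49 = 0.505273
P(DDoS attack | latency alert) = 0.156975/0.505273 ≈ 0.3107

P(DDoS attack | latency alert) ≈ 0.3107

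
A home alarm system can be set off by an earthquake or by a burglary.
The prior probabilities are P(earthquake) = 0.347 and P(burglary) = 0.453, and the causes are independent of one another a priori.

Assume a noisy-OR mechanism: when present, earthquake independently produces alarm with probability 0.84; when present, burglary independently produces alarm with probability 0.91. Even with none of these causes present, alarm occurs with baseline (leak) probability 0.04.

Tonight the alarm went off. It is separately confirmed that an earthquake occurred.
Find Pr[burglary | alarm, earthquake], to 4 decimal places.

Pr[burglary | alarm, earthquake] ≈ 0.4911

Under noisy-OR, P(alarm | causes) = 1 − (1−0.04)·∏(1−qᵢ) over the active causes.
Sum P(alarm|·) weighted by the priors over both values of burglary:
  P(alarm | earthquake) = 0.8464·0.547 + 0.986176·0.453
        = 0.462981 + 0.446738 = 0.909719
Keeping only the burglary-present terms gives 0.446738, so
  P(burglary | alarm, earthquake) = 0.446738 / 0.909719 ≈ 0.4911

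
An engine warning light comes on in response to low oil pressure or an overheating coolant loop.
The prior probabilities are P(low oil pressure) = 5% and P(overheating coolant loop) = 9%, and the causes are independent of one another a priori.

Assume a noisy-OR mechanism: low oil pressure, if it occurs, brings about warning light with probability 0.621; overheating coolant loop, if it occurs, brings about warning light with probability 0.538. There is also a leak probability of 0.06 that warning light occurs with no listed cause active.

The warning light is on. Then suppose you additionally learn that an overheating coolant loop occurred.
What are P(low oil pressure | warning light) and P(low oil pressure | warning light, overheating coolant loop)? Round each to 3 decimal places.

Under noisy-OR, P(warning light | causes) = 1 − (1−0.06)·∏(1−qᵢ) over the active causes.
P(warning light) = 0.06×0.95×0.91 + 0.56572×0.95×0.09 + 0.64374×0.05×0.91 + 0.835408×0.05×0.09 = 0.051870 + 0.048369 + 0.029290 + 0.003759 = 0.133288
Of this, 0.033049 comes from 0.029290 + 0.003759 (the low oil pressure=true cases).
Hence the posterior is 0.033049/0.133288 ≈ 0.248.

Now condition on the additional information:
Weight on low oil pressure=true, given the evidence: 0.835408×0.05 = 0.041770
The normalizing constant is 0.56572×0.95 + 0.835408×0.05 = 0.579204
Posterior = 0.041770 / 0.579204 ≈ 0.072
The drop from 0.248 to 0.072 is the explaining-away (discounting) effect.

P(low oil pressure | warning light) ≈ 0.248; P(low oil pressure | warning light, overheating coolant loop) ≈ 0.072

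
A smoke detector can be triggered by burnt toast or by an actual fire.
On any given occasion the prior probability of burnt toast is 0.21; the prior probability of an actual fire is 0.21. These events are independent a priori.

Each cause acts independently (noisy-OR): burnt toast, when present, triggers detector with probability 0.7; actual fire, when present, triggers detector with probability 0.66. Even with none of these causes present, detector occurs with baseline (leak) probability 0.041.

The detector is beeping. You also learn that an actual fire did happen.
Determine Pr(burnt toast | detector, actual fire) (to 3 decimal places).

Pr(burnt toast | detector, actual fire) ≈ 0.262

Under noisy-OR, P(detector | causes) = 1 − (1−0.041)·∏(1−qᵢ) over the active causes.
For the numerator, keep only burnt toast=true terms: 0.902182×0.21 = 0.189458
Normalizer over all consistent configurations: 0.67394×0.79 + 0.902182×0.21 = 0.721871
P(burnt toast | detector, actual fire) = 0.189458/0.721871 ≈ 0.262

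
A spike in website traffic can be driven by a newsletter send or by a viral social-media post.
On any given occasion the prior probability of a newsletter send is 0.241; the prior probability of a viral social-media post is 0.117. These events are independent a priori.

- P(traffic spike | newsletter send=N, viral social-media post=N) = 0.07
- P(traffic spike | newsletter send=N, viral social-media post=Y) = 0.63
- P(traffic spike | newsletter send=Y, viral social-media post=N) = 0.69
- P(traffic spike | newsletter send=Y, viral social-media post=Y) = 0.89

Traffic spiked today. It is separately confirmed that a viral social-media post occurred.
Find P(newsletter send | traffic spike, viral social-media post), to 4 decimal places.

P(newsletter send | traffic spike, viral social-media post) ≈ 0.3097

For the numerator, keep only newsletter send=true terms: 0.89·0.241 = 0.214490
The normalizing constant is 0.63·0.759 + 0.89·0.241 = 0.692660
P(newsletter send | traffic spike, viral social-media post) = 0.214490/0.692660 ≈ 0.3097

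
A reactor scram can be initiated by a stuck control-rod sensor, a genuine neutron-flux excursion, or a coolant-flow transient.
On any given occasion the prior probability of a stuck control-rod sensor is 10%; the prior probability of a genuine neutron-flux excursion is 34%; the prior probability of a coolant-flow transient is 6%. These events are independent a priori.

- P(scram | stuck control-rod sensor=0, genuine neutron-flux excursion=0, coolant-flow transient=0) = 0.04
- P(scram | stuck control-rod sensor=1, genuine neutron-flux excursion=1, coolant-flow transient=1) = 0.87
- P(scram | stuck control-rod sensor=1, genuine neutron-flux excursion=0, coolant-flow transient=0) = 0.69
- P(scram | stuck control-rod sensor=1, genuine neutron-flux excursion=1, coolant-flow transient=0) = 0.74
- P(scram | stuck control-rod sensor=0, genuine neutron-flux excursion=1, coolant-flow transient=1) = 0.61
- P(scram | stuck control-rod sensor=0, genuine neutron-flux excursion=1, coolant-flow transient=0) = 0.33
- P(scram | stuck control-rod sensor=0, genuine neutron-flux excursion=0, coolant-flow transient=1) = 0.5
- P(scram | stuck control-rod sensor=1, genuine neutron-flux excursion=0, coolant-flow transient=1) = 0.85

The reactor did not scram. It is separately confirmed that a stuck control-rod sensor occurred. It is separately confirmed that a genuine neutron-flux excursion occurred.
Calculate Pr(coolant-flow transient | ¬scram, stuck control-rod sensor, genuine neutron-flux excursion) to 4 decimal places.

Pr(coolant-flow transient | ¬scram, stuck control-rod sensor, genuine neutron-flux excursion) ≈ 0.0309

Enumerate both values of coolant-flow transient and weight by the priors:
  P(¬scram | stuck control-rod sensor, genuine neutron-flux excursion) = 0.26×0.94 + 0.13×0.06
        = 0.244400 + 0.007800 = 0.252200
Keeping only the coolant-flow transient-present terms gives 0.007800, so
  P(coolant-flow transient | ¬scram, stuck control-rod sensor, genuine neutron-flux excursion) = 0.007800 / 0.252200 ≈ 0.0309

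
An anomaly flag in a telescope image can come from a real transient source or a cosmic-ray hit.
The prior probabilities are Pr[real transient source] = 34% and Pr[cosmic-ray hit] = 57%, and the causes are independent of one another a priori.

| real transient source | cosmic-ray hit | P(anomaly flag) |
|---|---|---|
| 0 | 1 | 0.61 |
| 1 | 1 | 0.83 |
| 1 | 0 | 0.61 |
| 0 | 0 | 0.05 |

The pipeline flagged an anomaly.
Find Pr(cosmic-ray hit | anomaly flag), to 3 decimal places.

P(anomaly flag) = 0.05·0.66·0.43 + 0.61·0.66·0.57 + 0.61·0.34·0.43 + 0.83·0.34·0.57 = 0.014190 + 0.229482 + 0.089182 + 0.160854 = 0.493708
Restricting to configurations with cosmic-ray hit present: 0.229482 + 0.160854 = 0.390336.
So P(cosmic-ray hit | anomaly flag) = 0.390336/0.493708 ≈ 0.791.

Pr(cosmic-ray hit | anomaly flag) ≈ 0.791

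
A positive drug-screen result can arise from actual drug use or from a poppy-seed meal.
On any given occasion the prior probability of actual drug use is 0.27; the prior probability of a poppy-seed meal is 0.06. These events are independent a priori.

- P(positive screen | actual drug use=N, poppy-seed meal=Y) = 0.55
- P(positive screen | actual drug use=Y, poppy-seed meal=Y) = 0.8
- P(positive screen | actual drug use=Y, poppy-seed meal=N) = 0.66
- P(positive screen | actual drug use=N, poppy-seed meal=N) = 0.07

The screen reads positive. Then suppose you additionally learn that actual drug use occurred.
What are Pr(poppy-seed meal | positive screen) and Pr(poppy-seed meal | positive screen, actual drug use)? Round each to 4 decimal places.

By total probability over the 4 (actual drug use, poppy-seed meal) configurations:
  P(positive screen) = 0.07·0.73·0.94 + 0.55·0.73·0.06 + 0.66·0.27·0.94 + 0.8·0.27·0.06
        = 0.048034 + 0.024090 + 0.167508 + 0.012960 = 0.252592
Configurations with poppy-seed meal contribute 0.037050, so
  P(poppy-seed meal | positive screen) = 0.037050 / 0.252592 ≈ 0.1467

With the extra evidence:
P(positive screen | actual drug use) = 0.66·0.94 + 0.8·0.06 = 0.620400 + 0.048000 = 0.668400
Restricting to configurations with poppy-seed meal present: 0.8·0.06 = 0.048000.
P(poppy-seed meal | positive screen, actual drug use) = 0.048000 / 0.668400 ≈ 0.0718
This is intercausal reasoning (explaining away): once actual drug use accounts for the positive screen, poppy-seed meal becomes less likely.

Pr(poppy-seed meal | positive screen) ≈ 0.1467; Pr(poppy-seed meal | positive screen, actual drug use) ≈ 0.0718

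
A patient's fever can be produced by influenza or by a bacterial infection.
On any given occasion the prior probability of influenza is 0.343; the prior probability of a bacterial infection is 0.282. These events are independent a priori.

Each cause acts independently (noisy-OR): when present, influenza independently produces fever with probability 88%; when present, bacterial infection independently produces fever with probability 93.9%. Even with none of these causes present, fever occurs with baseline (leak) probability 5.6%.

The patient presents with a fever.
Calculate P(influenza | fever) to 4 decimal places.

Under noisy-OR, P(fever | causes) = 1 − (1−0.056)·∏(1−qᵢ) over the active causes.
Sum P(fever|·) weighted by the priors over the 4 (influenza, bacterial infection) configurations:
  P(fever) = 0.056·0.657·0.718 + 0.942416·0.657·0.282 + 0.88672·0.343·0.718 + 0.99309·0.343·0.282
        = 0.026417 + 0.174605 + 0.218376 + 0.096058 = 0.515456
Configurations with influenza contribute 0.314434, so
  P(influenza | fever) = 0.314434 / 0.515456 ≈ 0.6100

P(influenza | fever) ≈ 0.6100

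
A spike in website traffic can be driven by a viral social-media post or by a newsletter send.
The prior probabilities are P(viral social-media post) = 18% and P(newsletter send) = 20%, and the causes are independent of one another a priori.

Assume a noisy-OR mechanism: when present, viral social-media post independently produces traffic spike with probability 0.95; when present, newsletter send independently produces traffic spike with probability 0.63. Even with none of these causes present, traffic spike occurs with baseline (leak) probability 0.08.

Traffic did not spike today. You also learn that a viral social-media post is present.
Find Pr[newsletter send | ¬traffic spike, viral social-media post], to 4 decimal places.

Under noisy-OR, P(traffic spike | causes) = 1 − (1−0.08)·∏(1−qᵢ) over the active causes.
Sum P(¬traffic spike|·) weighted by the priors over both values of newsletter send:
  P(¬traffic spike | viral social-media post) = 0.046*0.8 + 0.01702*0.2
        = 0.036800 + 0.003404 = 0.040204
Keeping only the newsletter send-present terms gives 0.003404, so
  P(newsletter send | ¬traffic spike, viral social-media post) = 0.003404 / 0.040204 ≈ 0.0847

Pr[newsletter send | ¬traffic spike, viral social-media post] ≈ 0.0847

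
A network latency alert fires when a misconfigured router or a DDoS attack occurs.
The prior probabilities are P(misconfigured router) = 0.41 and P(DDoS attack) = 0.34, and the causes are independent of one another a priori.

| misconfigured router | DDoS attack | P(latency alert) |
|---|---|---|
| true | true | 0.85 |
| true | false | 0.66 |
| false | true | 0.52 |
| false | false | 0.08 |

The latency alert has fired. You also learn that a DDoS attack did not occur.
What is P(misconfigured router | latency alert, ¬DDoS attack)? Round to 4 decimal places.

P(misconfigured router | latency alert, ¬DDoS attack) ≈ 0.8515

Weight on misconfigured router=true, given the evidence: 0.66*0.41 = 0.270600
Normalizer over all consistent configurations: 0.08*0.59 + 0.66*0.41 = 0.317800
P(misconfigured router | latency alert, ¬DDoS attack) = 0.270600/0.317800 ≈ 0.8515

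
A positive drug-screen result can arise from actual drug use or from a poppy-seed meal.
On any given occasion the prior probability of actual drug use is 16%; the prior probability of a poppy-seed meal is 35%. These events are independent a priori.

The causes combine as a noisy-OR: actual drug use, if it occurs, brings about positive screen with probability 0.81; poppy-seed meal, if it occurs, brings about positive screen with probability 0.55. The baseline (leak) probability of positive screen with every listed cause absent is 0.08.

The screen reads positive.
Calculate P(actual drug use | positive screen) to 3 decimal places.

Under noisy-OR, P(positive screen | causes) = 1 − (1−0.08)·∏(1−qᵢ) over the active causes.
P(positive screen) = 0.08*0.84*0.65 + 0.586*0.84*0.35 + 0.8252*0.16*0.65 + 0.92134*0.16*0.35 = 0.043680 + 0.172284 + 0.085821 + 0.051595 = 0.353380
The actual drug use-present share is 0.085821 + 0.051595 = 0.137416.
Hence the posterior is 0.137416/0.353380 ≈ 0.389.

P(actual drug use | positive screen) ≈ 0.389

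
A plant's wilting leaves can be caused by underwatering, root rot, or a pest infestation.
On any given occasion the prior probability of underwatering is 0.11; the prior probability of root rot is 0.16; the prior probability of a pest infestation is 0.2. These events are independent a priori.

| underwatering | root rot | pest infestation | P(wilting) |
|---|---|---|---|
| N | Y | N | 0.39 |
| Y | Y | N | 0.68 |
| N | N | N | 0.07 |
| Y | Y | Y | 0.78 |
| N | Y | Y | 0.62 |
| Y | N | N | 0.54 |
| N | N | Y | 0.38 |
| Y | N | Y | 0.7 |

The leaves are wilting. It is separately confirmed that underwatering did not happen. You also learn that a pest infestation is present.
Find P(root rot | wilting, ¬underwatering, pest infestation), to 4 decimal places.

For the numerator, keep only root rot=true terms: 0.62×0.16 = 0.099200
The normalizing constant is 0.38×0.84 + 0.62×0.16 = 0.418400
P(root rot | wilting, ¬underwatering, pest infestation) = 0.099200/0.418400 ≈ 0.2371

P(root rot | wilting, ¬underwatering, pest infestation) ≈ 0.2371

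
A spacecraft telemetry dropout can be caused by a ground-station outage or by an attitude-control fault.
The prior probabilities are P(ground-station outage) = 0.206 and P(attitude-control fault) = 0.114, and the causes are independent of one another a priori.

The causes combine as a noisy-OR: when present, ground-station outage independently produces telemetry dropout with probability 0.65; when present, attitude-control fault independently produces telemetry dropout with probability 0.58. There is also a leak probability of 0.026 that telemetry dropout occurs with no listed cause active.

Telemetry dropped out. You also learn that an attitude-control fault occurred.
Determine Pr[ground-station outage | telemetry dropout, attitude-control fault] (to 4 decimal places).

Pr[ground-station outage | telemetry dropout, attitude-control fault] ≈ 0.2734

Under noisy-OR, P(telemetry dropout | causes) = 1 − (1−0.026)·∏(1−qᵢ) over the active causes.
P(telemetry dropout | attitude-control fault) = 0.59092*0.794 + 0.856822*0.206 = 0.469190 + 0.176505 = 0.645695
Of this, 0.176505 comes from 0.856822*0.206 (the ground-station outage=true cases).
P(ground-station outage | telemetry dropout, attitude-control fault) = 0.176505 / 0.645695 ≈ 0.2734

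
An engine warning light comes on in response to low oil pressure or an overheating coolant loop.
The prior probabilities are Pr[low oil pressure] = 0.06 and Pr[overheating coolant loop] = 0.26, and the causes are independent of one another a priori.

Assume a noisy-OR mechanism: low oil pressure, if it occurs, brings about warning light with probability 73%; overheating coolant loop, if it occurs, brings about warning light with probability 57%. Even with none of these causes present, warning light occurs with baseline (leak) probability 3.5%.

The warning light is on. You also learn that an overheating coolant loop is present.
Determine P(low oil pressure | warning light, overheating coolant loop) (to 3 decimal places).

Under noisy-OR, P(warning light | causes) = 1 − (1−0.035)·∏(1−qᵢ) over the active causes.
P(warning light | overheating coolant loop) = 0.58505×0.94 + 0.887964×0.06 = 0.549947 + 0.053278 = 0.603225
Of this, 0.053278 comes from 0.887964×0.06 (the low oil pressure=true cases).
Hence the posterior is 0.053278/0.603225 ≈ 0.088.

P(low oil pressure | warning light, overheating coolant loop) ≈ 0.088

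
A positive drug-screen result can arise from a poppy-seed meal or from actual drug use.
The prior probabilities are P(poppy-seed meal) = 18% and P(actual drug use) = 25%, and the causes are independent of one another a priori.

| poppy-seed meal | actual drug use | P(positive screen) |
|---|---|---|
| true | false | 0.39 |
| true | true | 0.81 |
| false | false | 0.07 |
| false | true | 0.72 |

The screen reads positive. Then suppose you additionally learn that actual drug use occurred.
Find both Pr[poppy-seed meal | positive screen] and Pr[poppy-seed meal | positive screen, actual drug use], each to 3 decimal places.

Enumerate the 4 (poppy-seed meal, actual drug use) configurations and weight by the priors:
  P(positive screen) = 0.07×0.82×0.75 + 0.72×0.82×0.25 + 0.39×0.18×0.75 + 0.81×0.18×0.25
        = 0.043050 + 0.147600 + 0.052650 + 0.036450 = 0.279750
Keeping only the poppy-seed meal-present terms gives 0.089100, so
  P(poppy-seed meal | positive screen) = 0.089100 / 0.279750 ≈ 0.318

Now condition on the additional information:
P(positive screen | actual drug use) = 0.72×0.82 + 0.81×0.18 = 0.590400 + 0.145800 = 0.736200
Restricting to configurations with poppy-seed meal present: 0.81×0.18 = 0.145800.
So P(poppy-seed meal | positive screen, actual drug use) = 0.145800/0.736200 ≈ 0.198.
Conditioning on actual drug use lowers the posterior on poppy-seed meal: the classic explaining-away effect in a common-effect structure.

Pr[poppy-seed meal | positive screen] ≈ 0.318; Pr[poppy-seed meal | positive screen, actual drug use] ≈ 0.198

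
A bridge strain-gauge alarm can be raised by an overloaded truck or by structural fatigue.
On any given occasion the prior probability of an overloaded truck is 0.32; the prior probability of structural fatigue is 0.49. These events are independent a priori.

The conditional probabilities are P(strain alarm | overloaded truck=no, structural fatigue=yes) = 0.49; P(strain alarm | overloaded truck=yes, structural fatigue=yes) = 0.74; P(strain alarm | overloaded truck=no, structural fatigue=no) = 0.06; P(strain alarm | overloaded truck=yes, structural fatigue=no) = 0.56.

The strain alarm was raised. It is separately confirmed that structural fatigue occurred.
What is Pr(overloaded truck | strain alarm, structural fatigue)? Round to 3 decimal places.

Pr(overloaded truck | strain alarm, structural fatigue) ≈ 0.415

P(strain alarm | structural fatigue) = 0.49*0.68 + 0.74*0.32 = 0.333200 + 0.236800 = 0.570000
Restricting to configurations with overloaded truck present: 0.74*0.32 = 0.236800.
Hence the posterior is 0.236800/0.570000 ≈ 0.415.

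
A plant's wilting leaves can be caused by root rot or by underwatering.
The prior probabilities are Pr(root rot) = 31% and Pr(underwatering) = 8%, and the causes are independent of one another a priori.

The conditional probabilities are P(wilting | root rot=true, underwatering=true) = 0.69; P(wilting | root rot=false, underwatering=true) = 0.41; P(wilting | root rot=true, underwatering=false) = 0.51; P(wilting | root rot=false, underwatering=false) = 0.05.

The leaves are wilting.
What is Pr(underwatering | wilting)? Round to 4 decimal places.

By total probability over the 4 (root rot, underwatering) configurations:
  P(wilting) = 0.05*0.69*0.92 + 0.41*0.69*0.08 + 0.51*0.31*0.92 + 0.69*0.31*0.08
        = 0.031740 + 0.022632 + 0.145452 + 0.017112 = 0.216936
Configurations with underwatering contribute 0.039744, so
  P(underwatering | wilting) = 0.039744 / 0.216936 ≈ 0.1832

Pr(underwatering | wilting) ≈ 0.1832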